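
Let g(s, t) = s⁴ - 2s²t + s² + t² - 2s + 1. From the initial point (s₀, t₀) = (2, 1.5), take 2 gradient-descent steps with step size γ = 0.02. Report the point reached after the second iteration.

∇g = (4s³ - 4st + 2s - 2, -2s² + 2t)
Step 1: at (2, 1.5), ∇g = (22, -5) → (2, 1.5) − 0.02·(22, -5) = (1.56, 1.6)
Step 2: at (1.56, 1.6), ∇g = (6.321664, -1.6672) → (1.56, 1.6) − 0.02·(6.321664, -1.6672) = (1.43356672, 1.633344)

(1.43356672, 1.633344)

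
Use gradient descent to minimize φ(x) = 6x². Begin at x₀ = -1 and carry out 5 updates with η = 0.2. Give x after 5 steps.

5.37824

φ′(x) = 12x
x₁ = -1 − 0.2·(-12) = 1.4
x₂ = 1.4 − 0.2·16.8 = -1.96
x₃ = -1.96 − 0.2·(-23.52) = 2.744
x₄ = 2.744 − 0.2·32.928 = -3.8416
x₅ = -3.8416 − 0.2·(-46.0992) = 5.37824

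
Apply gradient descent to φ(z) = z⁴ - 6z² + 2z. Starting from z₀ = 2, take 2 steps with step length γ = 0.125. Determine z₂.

1.4140625

φ′(z) = 4z³ - 12z + 2
Step 1: φ′(2) = 10; z₁ = 2 − 0.125·10 = 0.75
Step 2: φ′(0.75) = -5.3125; z₂ = 0.75 − 0.125·(-5.3125) = 1.4140625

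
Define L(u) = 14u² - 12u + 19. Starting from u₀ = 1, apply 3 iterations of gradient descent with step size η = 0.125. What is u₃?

-8.5

L′(u) = 28u - 12
u₁ = 1 − 0.125·16 = -1
u₂ = -1 − 0.125·(-40) = 4
u₃ = 4 − 0.125·100 = -8.5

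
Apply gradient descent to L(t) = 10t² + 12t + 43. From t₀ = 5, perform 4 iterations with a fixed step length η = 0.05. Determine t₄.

L′(t) = 20t + 12
t₁ = 5 − 0.05·112 = -0.6
t₂ = -0.6 − 0.05·0 = -0.6
t₃ = -0.6 − 0.05·0 = -0.6
t₄ = -0.6 − 0.05·0 = -0.6

-0.6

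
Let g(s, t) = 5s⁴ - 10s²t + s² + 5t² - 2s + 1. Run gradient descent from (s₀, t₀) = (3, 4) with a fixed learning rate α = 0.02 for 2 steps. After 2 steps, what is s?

2.6104448

∇g = (20s³ - 20st + 2s - 2, -10s² + 10t)
(s₁, t₁) = (3, 4) − 0.02·(304, -50) = (-3.08, 5)
(s₂, t₂) = (-3.08, 5) − 0.02·(-284.52224, -44.864) = (2.6104448, 5.89728)
s = 2.6104448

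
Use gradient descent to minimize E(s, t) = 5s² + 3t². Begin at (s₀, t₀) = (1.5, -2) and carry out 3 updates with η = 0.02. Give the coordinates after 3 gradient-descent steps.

∇E = (10s, 6t)
Step 1: at (1.5, -2), ∇E = (15, -12) → (1.5, -2) − 0.02·(15, -12) = (1.2, -1.76)
Step 2: at (1.2, -1.76), ∇E = (12, -10.56) → (1.2, -1.76) − 0.02·(12, -10.56) = (0.96, -1.5488)
Step 3: at (0.96, -1.5488), ∇E = (9.6, -9.2928) → (0.96, -1.5488) − 0.02·(9.6, -9.2928) = (0.768, -1.362944)

(0.768, -1.362944)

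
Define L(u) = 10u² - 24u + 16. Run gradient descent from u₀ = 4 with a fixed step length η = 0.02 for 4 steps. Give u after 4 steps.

L′(u) = 20u - 24
u₁ = 4 − 0.02·56 = 2.88
u₂ = 2.88 − 0.02·33.6 = 2.208
u₃ = 2.208 − 0.02·20.16 = 1.8048
u₄ = 1.8048 − 0.02·12.096 = 1.56288

1.56288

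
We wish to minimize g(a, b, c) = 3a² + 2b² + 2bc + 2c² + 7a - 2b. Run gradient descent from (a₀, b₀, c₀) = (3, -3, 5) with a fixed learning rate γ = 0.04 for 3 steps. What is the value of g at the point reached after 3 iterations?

30.646748536832

∇g = (6a + 7, 4b + 2c - 2, 2b + 4c)
(a₁, b₁, c₁) = (3, -3, 5) − 0.04·(25, -4, 14) = (2, -2.84, 4.44)
(a₂, b₂, c₂) = (2, -2.84, 4.44) − 0.04·(19, -4.48, 12.08) = (1.24, -2.6608, 3.9568)
(a₃, b₃, c₃) = (1.24, -2.6608, 3.9568) − 0.04·(14.44, -4.7296, 10.5056) = (0.6624, -2.471616, 3.536576)
g(0.6624, -2.471616, 3.536576) = 30.646748536832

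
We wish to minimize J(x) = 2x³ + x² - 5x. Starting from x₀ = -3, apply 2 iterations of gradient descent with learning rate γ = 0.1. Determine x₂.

-37.314

J′(x) = 6x² + 2x - 5
Step 1: J′(-3) = 43; x₁ = -3 − 0.1·43 = -7.3
Step 2: J′(-7.3) = 300.14; x₂ = -7.3 − 0.1·300.14 = -37.314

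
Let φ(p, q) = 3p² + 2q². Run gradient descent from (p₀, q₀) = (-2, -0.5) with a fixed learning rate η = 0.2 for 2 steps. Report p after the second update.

∇φ = (6p, 4q)
(p₁, q₁) = (-2, -0.5) − 0.2·(-12, -2) = (0.4, -0.1)
(p₂, q₂) = (0.4, -0.1) − 0.2·(2.4, -0.4) = (-0.08, -0.02)
p = -0.08

-0.08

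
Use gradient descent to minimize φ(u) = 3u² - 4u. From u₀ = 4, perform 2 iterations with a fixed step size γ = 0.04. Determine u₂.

φ′(u) = 6u - 4
Step 1: φ′(4) = 20; u₁ = 4 − 0.04·20 = 3.2
Step 2: φ′(3.2) = 15.2; u₂ = 3.2 − 0.04·15.2 = 2.592

2.592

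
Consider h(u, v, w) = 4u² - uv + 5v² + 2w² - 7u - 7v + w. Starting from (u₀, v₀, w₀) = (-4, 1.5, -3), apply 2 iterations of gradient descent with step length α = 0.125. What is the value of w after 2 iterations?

∇h = (8u - v - 7, -u + 10v - 7, 4w + 1)
(u₁, v₁, w₁) = (-4, 1.5, -3) − 0.125·(-40.5, 12, -11) = (1.0625, 0, -1.625)
(u₂, v₂, w₂) = (1.0625, 0, -1.625) − 0.125·(1.5, -8.0625, -5.5) = (0.875, 1.0078125, -0.9375)
w = -0.9375

-0.9375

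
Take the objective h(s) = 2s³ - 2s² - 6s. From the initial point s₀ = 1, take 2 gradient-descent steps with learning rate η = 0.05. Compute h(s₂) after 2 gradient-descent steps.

h′(s) = 6s² - 4s - 6
Step 1: h′(1) = -4; s₁ = 1 − 0.05·(-4) = 1.2
Step 2: h′(1.2) = -2.16; s₂ = 1.2 − 0.05·(-2.16) = 1.308
h(1.308) = -6.794107776

-6.794107776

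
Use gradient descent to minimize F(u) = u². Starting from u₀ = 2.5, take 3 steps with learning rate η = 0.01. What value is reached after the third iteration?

2.35298

F′(u) = 2u
u₁ = 2.5 − 0.01·5 = 2.45
u₂ = 2.45 − 0.01·4.9 = 2.401
u₃ = 2.401 − 0.01·4.802 = 2.35298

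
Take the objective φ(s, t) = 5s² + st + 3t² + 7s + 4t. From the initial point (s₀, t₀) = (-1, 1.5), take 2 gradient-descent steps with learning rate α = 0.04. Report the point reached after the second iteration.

(-0.8848, 0.6528)

∇φ = (10s + t + 7, s + 6t + 4)
Step 1: at (-1, 1.5), ∇φ = (-1.5, 12) → (-1, 1.5) − 0.04·(-1.5, 12) = (-0.94, 1.02)
Step 2: at (-0.94, 1.02), ∇φ = (-1.38, 9.18) → (-0.94, 1.02) − 0.04·(-1.38, 9.18) = (-0.8848, 0.6528)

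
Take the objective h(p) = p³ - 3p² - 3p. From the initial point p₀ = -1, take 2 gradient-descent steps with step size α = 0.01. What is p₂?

-1.127308

h′(p) = 3p² - 6p - 3
p₁ = -1 − 0.01·6 = -1.06
p₂ = -1.06 − 0.01·6.7308 = -1.127308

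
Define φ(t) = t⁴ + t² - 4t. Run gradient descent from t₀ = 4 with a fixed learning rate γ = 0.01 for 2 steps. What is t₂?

φ′(t) = 4t³ + 2t - 4
Step 1: φ′(4) = 260; t₁ = 4 − 0.01·260 = 1.4
Step 2: φ′(1.4) = 9.776; t₂ = 1.4 − 0.01·9.776 = 1.30224

1.30224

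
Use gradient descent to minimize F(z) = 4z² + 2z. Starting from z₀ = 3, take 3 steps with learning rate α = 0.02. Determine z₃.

1.676288

F′(z) = 8z + 2
z₁ = 3 − 0.02·26 = 2.48
z₂ = 2.48 − 0.02·21.84 = 2.0432
z₃ = 2.0432 − 0.02·18.3456 = 1.676288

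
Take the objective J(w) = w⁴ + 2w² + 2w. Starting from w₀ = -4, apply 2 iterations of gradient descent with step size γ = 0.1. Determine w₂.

J′(w) = 4w³ + 4w + 2
w₁ = -4 − 0.1·(-270) = 23
w₂ = 23 − 0.1·48762 = -4853.2

-4853.2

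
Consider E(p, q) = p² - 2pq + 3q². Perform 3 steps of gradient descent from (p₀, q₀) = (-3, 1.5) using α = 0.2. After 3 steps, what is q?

∇E = (2p - 2q, -2p + 6q)
Step 1: at (-3, 1.5), ∇E = (-9, 15) → (-3, 1.5) − 0.2·(-9, 15) = (-1.2, -1.5)
Step 2: at (-1.2, -1.5), ∇E = (0.6, -6.6) → (-1.2, -1.5) − 0.2·(0.6, -6.6) = (-1.32, -0.18)
Step 3: at (-1.32, -0.18), ∇E = (-2.28, 1.56) → (-1.32, -0.18) − 0.2·(-2.28, 1.56) = (-0.864, -0.492)
q = -0.492

-0.492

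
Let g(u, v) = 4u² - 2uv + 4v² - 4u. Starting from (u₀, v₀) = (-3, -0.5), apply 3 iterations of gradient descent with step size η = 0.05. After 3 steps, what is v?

-0.4

∇g = (8u - 2v - 4, -2u + 8v)
(u₁, v₁) = (-3, -0.5) − 0.05·(-27, 2) = (-1.65, -0.6)
(u₂, v₂) = (-1.65, -0.6) − 0.05·(-16, -1.5) = (-0.85, -0.525)
(u₃, v₃) = (-0.85, -0.525) − 0.05·(-9.75, -2.5) = (-0.3625, -0.4)
v = -0.4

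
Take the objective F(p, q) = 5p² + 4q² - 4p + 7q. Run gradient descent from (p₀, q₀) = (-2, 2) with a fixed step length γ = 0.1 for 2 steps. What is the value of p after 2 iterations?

∇F = (10p - 4, 8q + 7)
(p₁, q₁) = (-2, 2) − 0.1·(-24, 23) = (0.4, -0.3)
(p₂, q₂) = (0.4, -0.3) − 0.1·(0, 4.6) = (0.4, -0.76)
p = 0.4

0.4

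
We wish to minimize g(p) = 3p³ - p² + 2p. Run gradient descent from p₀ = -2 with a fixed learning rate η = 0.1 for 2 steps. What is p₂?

g′(p) = 9p² - 2p + 2
Step 1: g′(-2) = 42; p₁ = -2 − 0.1·42 = -6.2
Step 2: g′(-6.2) = 360.36; p₂ = -6.2 − 0.1·360.36 = -42.236

-42.236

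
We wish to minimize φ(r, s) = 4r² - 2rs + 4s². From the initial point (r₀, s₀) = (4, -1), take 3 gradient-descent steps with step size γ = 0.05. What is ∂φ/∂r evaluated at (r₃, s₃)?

∇φ = (8r - 2s, -2r + 8s)
Step 1: at (4, -1), ∇φ = (34, -16) → (4, -1) − 0.05·(34, -16) = (2.3, -0.2)
Step 2: at (2.3, -0.2), ∇φ = (18.8, -6.2) → (2.3, -0.2) − 0.05·(18.8, -6.2) = (1.36, 0.11)
Step 3: at (1.36, 0.11), ∇φ = (10.66, -1.84) → (1.36, 0.11) − 0.05·(10.66, -1.84) = (0.827, 0.202)
∂φ/∂r at (0.827, 0.202) = 6.212

6.212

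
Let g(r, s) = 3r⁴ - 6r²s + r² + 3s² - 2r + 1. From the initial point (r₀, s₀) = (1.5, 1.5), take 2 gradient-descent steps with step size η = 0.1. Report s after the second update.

0.7815

∇g = (12r³ - 12rs + 2r - 2, -6r² + 6s)
(r₁, s₁) = (1.5, 1.5) − 0.1·(14.5, -4.5) = (0.05, 1.95)
(r₂, s₂) = (0.05, 1.95) − 0.1·(-3.0685, 11.685) = (0.35685, 0.7815)
s = 0.7815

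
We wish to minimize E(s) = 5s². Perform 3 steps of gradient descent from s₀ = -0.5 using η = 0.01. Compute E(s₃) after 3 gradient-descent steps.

E′(s) = 10s
s₁ = -0.5 − 0.01·(-5) = -0.45
s₂ = -0.45 − 0.01·(-4.5) = -0.405
s₃ = -0.405 − 0.01·(-4.05) = -0.3645
E(-0.3645) = 0.66430125

0.66430125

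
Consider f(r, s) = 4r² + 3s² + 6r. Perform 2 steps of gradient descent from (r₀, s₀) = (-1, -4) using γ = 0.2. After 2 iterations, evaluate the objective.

∇f = (8r + 6, 6s)
(r₁, s₁) = (-1, -4) − 0.2·(-2, -24) = (-0.6, 0.8)
(r₂, s₂) = (-0.6, 0.8) − 0.2·(1.2, 4.8) = (-0.84, -0.16)
f(-0.84, -0.16) = -2.1408

-2.1408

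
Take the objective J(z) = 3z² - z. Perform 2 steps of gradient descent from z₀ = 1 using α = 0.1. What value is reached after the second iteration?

0.3

J′(z) = 6z - 1
z₁ = 1 − 0.1·5 = 0.5
z₂ = 0.5 − 0.1·2 = 0.3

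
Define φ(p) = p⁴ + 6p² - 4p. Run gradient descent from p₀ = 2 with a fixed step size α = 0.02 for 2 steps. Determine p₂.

0.73882112

φ′(p) = 4p³ + 12p - 4
p₁ = 2 − 0.02·52 = 0.96
p₂ = 0.96 − 0.02·11.058944 = 0.73882112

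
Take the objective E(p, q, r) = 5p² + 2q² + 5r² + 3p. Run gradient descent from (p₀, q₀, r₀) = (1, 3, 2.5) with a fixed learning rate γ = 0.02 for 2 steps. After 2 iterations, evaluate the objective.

28.70619328

∇E = (10p + 3, 4q, 10r)
Step 1: at (1, 3, 2.5), ∇E = (13, 12, 25) → (1, 3, 2.5) − 0.02·(13, 12, 25) = (0.74, 2.76, 2)
Step 2: at (0.74, 2.76, 2), ∇E = (10.4, 11.04, 20) → (0.74, 2.76, 2) − 0.02·(10.4, 11.04, 20) = (0.532, 2.5392, 1.6)
E(0.532, 2.5392, 1.6) = 28.70619328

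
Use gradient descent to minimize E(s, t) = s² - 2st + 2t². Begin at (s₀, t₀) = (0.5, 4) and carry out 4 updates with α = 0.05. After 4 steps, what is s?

1.35025

∇E = (2s - 2t, -2s + 4t)
Step 1: at (0.5, 4), ∇E = (-7, 15) → (0.5, 4) − 0.05·(-7, 15) = (0.85, 3.25)
Step 2: at (0.85, 3.25), ∇E = (-4.8, 11.3) → (0.85, 3.25) − 0.05·(-4.8, 11.3) = (1.09, 2.685)
Step 3: at (1.09, 2.685), ∇E = (-3.19, 8.56) → (1.09, 2.685) − 0.05·(-3.19, 8.56) = (1.2495, 2.257)
Step 4: at (1.2495, 2.257), ∇E = (-2.015, 6.529) → (1.2495, 2.257) − 0.05·(-2.015, 6.529) = (1.35025, 1.93055)
s = 1.35025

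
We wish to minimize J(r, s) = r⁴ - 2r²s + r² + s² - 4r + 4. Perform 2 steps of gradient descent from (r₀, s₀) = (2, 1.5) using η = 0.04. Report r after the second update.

∇J = (4r³ - 4rs + 2r - 4, -2r² + 2s)
Step 1: at (2, 1.5), ∇J = (20, -5) → (2, 1.5) − 0.04·(20, -5) = (1.2, 1.7)
Step 2: at (1.2, 1.7), ∇J = (-2.848, 0.52) → (1.2, 1.7) − 0.04·(-2.848, 0.52) = (1.31392, 1.6792)
r = 1.31392

1.31392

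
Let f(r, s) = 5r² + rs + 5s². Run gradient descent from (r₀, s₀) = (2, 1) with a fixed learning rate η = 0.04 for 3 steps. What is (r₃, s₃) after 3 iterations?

(0.394496, 0.132352)

∇f = (10r + s, r + 10s)
Step 1: at (2, 1), ∇f = (21, 12) → (2, 1) − 0.04·(21, 12) = (1.16, 0.52)
Step 2: at (1.16, 0.52), ∇f = (12.12, 6.36) → (1.16, 0.52) − 0.04·(12.12, 6.36) = (0.6752, 0.2656)
Step 3: at (0.6752, 0.2656), ∇f = (7.0176, 3.3312) → (0.6752, 0.2656) − 0.04·(7.0176, 3.3312) = (0.394496, 0.132352)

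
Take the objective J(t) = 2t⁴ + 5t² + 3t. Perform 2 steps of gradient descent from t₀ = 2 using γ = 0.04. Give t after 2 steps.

J′(t) = 8t³ + 10t + 3
t₁ = 2 − 0.04·87 = -1.48
t₂ = -1.48 − 0.04·(-37.734336) = 0.02937344

0.02937344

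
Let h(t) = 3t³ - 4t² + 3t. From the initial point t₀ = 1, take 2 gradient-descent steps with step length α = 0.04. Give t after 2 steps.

h′(t) = 9t² - 8t + 3
Step 1: h′(1) = 4; t₁ = 1 − 0.04·4 = 0.84
Step 2: h′(0.84) = 2.6304; t₂ = 0.84 − 0.04·2.6304 = 0.734784

0.734784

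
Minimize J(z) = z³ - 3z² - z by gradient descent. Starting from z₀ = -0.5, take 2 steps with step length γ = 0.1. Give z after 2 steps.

-1.3201875

J′(z) = 3z² - 6z - 1
Step 1: J′(-0.5) = 2.75; z₁ = -0.5 − 0.1·2.75 = -0.775
Step 2: J′(-0.775) = 5.451875; z₂ = -0.775 − 0.1·5.451875 = -1.3201875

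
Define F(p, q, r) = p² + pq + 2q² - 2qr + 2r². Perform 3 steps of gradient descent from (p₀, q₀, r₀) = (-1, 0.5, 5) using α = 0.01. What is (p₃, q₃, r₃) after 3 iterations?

(-0.9585005, 0.747852, 4.457673)

∇F = (2p + q, p + 4q - 2r, -2q + 4r)
Step 1: at (-1, 0.5, 5), ∇F = (-1.5, -9, 19) → (-1, 0.5, 5) − 0.01·(-1.5, -9, 19) = (-0.985, 0.59, 4.81)
Step 2: at (-0.985, 0.59, 4.81), ∇F = (-1.38, -8.245, 18.06) → (-0.985, 0.59, 4.81) − 0.01·(-1.38, -8.245, 18.06) = (-0.9712, 0.67245, 4.6294)
Step 3: at (-0.9712, 0.67245, 4.6294), ∇F = (-1.26995, -7.5402, 17.1727) → (-0.9712, 0.67245, 4.6294) − 0.01·(-1.26995, -7.5402, 17.1727) = (-0.9585005, 0.747852, 4.457673)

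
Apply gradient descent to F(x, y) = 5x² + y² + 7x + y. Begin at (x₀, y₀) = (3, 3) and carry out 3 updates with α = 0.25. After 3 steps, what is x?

-13.1875

∇F = (10x + 7, 2y + 1)
(x₁, y₁) = (3, 3) − 0.25·(37, 7) = (-6.25, 1.25)
(x₂, y₂) = (-6.25, 1.25) − 0.25·(-55.5, 3.5) = (7.625, 0.375)
(x₃, y₃) = (7.625, 0.375) − 0.25·(83.25, 1.75) = (-13.1875, -0.0625)
x = -13.1875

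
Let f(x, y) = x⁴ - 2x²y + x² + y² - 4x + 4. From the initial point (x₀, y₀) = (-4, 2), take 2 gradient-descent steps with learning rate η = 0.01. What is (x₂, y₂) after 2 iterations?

∇f = (4x³ - 4xy + 2x - 4, -2x² + 2y)
(x₁, y₁) = (-4, 2) − 0.01·(-236, -28) = (-1.64, 2.28)
(x₂, y₂) = (-1.64, 2.28) − 0.01·(-9.966976, -0.8192) = (-1.54033024, 2.288192)

(-1.54033024, 2.288192)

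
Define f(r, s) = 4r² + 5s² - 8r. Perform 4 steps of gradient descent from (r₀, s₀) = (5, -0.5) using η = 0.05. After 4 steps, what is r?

1.5184

∇f = (8r - 8, 10s)
Step 1: at (5, -0.5), ∇f = (32, -5) → (5, -0.5) − 0.05·(32, -5) = (3.4, -0.25)
Step 2: at (3.4, -0.25), ∇f = (19.2, -2.5) → (3.4, -0.25) − 0.05·(19.2, -2.5) = (2.44, -0.125)
Step 3: at (2.44, -0.125), ∇f = (11.52, -1.25) → (2.44, -0.125) − 0.05·(11.52, -1.25) = (1.864, -0.0625)
Step 4: at (1.864, -0.0625), ∇f = (6.912, -0.625) → (1.864, -0.0625) − 0.05·(6.912, -0.625) = (1.5184, -0.03125)
r = 1.5184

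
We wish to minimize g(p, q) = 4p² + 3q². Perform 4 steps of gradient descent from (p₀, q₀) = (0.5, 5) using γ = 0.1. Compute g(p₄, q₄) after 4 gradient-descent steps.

∇g = (8p, 6q)
(p₁, q₁) = (0.5, 5) − 0.1·(4, 30) = (0.1, 2)
(p₂, q₂) = (0.1, 2) − 0.1·(0.8, 12) = (0.02, 0.8)
(p₃, q₃) = (0.02, 0.8) − 0.1·(0.16, 4.8) = (0.004, 0.32)
(p₄, q₄) = (0.004, 0.32) − 0.1·(0.032, 1.92) = (0.0008, 0.128)
g(0.0008, 0.128) = 0.04915456

0.04915456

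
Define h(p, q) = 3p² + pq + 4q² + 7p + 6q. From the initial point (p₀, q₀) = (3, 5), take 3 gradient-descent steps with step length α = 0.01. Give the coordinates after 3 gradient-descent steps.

∇h = (6p + q + 7, p + 8q + 6)
Step 1: at (3, 5), ∇h = (30, 49) → (3, 5) − 0.01·(30, 49) = (2.7, 4.51)
Step 2: at (2.7, 4.51), ∇h = (27.71, 44.78) → (2.7, 4.51) − 0.01·(27.71, 44.78) = (2.4229, 4.0622)
Step 3: at (2.4229, 4.0622), ∇h = (25.5996, 40.9205) → (2.4229, 4.0622) − 0.01·(25.5996, 40.9205) = (2.166904, 3.652995)

(2.166904, 3.652995)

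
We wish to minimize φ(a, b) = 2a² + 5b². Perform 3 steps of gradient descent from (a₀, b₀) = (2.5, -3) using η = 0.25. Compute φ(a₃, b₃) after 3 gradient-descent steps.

∇φ = (4a, 10b)
(a₁, b₁) = (2.5, -3) − 0.25·(10, -30) = (0, 4.5)
(a₂, b₂) = (0, 4.5) − 0.25·(0, 45) = (0, -6.75)
(a₃, b₃) = (0, -6.75) − 0.25·(0, -67.5) = (0, 10.125)
φ(0, 10.125) = 512.578125

512.578125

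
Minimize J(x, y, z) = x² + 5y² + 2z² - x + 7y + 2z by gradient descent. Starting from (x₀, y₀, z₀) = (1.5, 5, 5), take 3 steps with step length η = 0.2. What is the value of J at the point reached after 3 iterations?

159.300528

∇J = (2x - 1, 10y + 7, 4z + 2)
(x₁, y₁, z₁) = (1.5, 5, 5) − 0.2·(2, 57, 22) = (1.1, -6.4, 0.6)
(x₂, y₂, z₂) = (1.1, -6.4, 0.6) − 0.2·(1.2, -57, 4.4) = (0.86, 5, -0.28)
(x₃, y₃, z₃) = (0.86, 5, -0.28) − 0.2·(0.72, 57, 0.88) = (0.716, -6.4, -0.456)
J(0.716, -6.4, -0.456) = 159.300528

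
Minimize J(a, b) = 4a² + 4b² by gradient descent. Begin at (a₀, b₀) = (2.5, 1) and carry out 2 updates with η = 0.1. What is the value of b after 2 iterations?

∇J = (8a, 8b)
Step 1: at (2.5, 1), ∇J = (20, 8) → (2.5, 1) − 0.1·(20, 8) = (0.5, 0.2)
Step 2: at (0.5, 0.2), ∇J = (4, 1.6) → (0.5, 0.2) − 0.1·(4, 1.6) = (0.1, 0.04)
b = 0.04

0.04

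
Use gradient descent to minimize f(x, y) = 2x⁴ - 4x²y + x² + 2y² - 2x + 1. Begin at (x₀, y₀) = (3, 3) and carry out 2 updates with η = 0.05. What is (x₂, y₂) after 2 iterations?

∇f = (8x³ - 8xy + 2x - 2, -4x² + 4y)
Step 1: at (3, 3), ∇f = (148, -24) → (3, 3) − 0.05·(148, -24) = (-4.4, 4.2)
Step 2: at (-4.4, 4.2), ∇f = (-544.432, -60.64) → (-4.4, 4.2) − 0.05·(-544.432, -60.64) = (22.8216, 7.232)

(22.8216, 7.232)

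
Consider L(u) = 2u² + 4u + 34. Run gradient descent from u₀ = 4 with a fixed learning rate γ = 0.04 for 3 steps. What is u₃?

L′(u) = 4u + 4
u₁ = 4 − 0.04·20 = 3.2
u₂ = 3.2 − 0.04·16.8 = 2.528
u₃ = 2.528 − 0.04·14.112 = 1.96352

1.96352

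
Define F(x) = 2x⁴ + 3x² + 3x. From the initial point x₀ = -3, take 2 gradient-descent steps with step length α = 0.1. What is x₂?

F′(x) = 8x³ + 6x + 3
Step 1: F′(-3) = -231; x₁ = -3 − 0.1·(-231) = 20.1
Step 2: F′(20.1) = 65088.408; x₂ = 20.1 − 0.1·65088.408 = -6488.7408

-6488.7408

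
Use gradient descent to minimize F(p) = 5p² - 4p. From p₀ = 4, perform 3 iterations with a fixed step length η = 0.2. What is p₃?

-3.2

F′(p) = 10p - 4
p₁ = 4 − 0.2·36 = -3.2
p₂ = -3.2 − 0.2·(-36) = 4
p₃ = 4 − 0.2·36 = -3.2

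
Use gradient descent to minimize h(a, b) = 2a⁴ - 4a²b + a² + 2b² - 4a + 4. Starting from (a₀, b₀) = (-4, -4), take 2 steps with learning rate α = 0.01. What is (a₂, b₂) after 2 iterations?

(0.58423936, -2.817984)

∇h = (8a³ - 8ab + 2a - 4, -4a² + 4b)
(a₁, b₁) = (-4, -4) − 0.01·(-652, -80) = (2.52, -3.2)
(a₂, b₂) = (2.52, -3.2) − 0.01·(193.576064, -38.2016) = (0.58423936, -2.817984)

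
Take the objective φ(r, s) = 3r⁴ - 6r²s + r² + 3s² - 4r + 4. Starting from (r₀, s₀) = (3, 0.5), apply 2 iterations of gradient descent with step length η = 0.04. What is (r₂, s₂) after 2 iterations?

∇φ = (12r³ - 12rs + 2r - 4, -6r² + 6s)
Step 1: at (3, 0.5), ∇φ = (308, -51) → (3, 0.5) − 0.04·(308, -51) = (-9.32, 2.54)
Step 2: at (-9.32, 2.54), ∇φ = (-9453.257216, -505.9344) → (-9.32, 2.54) − 0.04·(-9453.257216, -505.9344) = (368.81028864, 22.777376)

(368.81028864, 22.777376)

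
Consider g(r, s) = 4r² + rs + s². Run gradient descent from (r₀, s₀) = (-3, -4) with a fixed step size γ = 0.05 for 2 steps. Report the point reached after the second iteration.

∇g = (8r + s, r + 2s)
(r₁, s₁) = (-3, -4) − 0.05·(-28, -11) = (-1.6, -3.45)
(r₂, s₂) = (-1.6, -3.45) − 0.05·(-16.25, -8.5) = (-0.7875, -3.025)

(-0.7875, -3.025)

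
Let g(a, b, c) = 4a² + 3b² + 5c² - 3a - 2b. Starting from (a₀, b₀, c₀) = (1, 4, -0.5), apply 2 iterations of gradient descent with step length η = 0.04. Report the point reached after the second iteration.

(0.664, 2.4512, -0.18)

∇g = (8a - 3, 6b - 2, 10c)
Step 1: at (1, 4, -0.5), ∇g = (5, 22, -5) → (1, 4, -0.5) − 0.04·(5, 22, -5) = (0.8, 3.12, -0.3)
Step 2: at (0.8, 3.12, -0.3), ∇g = (3.4, 16.72, -3) → (0.8, 3.12, -0.3) − 0.04·(3.4, 16.72, -3) = (0.664, 2.4512, -0.18)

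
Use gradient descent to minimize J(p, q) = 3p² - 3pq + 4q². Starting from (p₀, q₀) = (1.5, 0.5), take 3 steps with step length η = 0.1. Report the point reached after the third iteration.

∇J = (6p - 3q, -3p + 8q)
(p₁, q₁) = (1.5, 0.5) − 0.1·(7.5, -0.5) = (0.75, 0.55)
(p₂, q₂) = (0.75, 0.55) − 0.1·(2.85, 2.15) = (0.465, 0.335)
(p₃, q₃) = (0.465, 0.335) − 0.1·(1.785, 1.285) = (0.2865, 0.2065)

(0.2865, 0.2065)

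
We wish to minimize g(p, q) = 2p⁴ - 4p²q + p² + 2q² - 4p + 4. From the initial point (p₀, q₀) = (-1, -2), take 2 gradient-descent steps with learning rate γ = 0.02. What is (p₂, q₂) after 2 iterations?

(-0.18112, -1.6064)

∇g = (8p³ - 8pq + 2p - 4, -4p² + 4q)
(p₁, q₁) = (-1, -2) − 0.02·(-30, -12) = (-0.4, -1.76)
(p₂, q₂) = (-0.4, -1.76) − 0.02·(-10.944, -7.68) = (-0.18112, -1.6064)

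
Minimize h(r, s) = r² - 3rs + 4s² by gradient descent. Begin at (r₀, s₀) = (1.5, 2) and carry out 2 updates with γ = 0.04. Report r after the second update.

1.6752

∇h = (2r - 3s, -3r + 8s)
Step 1: at (1.5, 2), ∇h = (-3, 11.5) → (1.5, 2) − 0.04·(-3, 11.5) = (1.62, 1.54)
Step 2: at (1.62, 1.54), ∇h = (-1.38, 7.46) → (1.62, 1.54) − 0.04·(-1.38, 7.46) = (1.6752, 1.2416)
r = 1.6752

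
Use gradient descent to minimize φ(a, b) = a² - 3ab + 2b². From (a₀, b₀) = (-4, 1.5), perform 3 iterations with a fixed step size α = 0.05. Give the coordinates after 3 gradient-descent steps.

∇φ = (2a - 3b, -3a + 4b)
Step 1: at (-4, 1.5), ∇φ = (-12.5, 18) → (-4, 1.5) − 0.05·(-12.5, 18) = (-3.375, 0.6)
Step 2: at (-3.375, 0.6), ∇φ = (-8.55, 12.525) → (-3.375, 0.6) − 0.05·(-8.55, 12.525) = (-2.9475, -0.02625)
Step 3: at (-2.9475, -0.02625), ∇φ = (-5.81625, 8.7375) → (-2.9475, -0.02625) − 0.05·(-5.81625, 8.7375) = (-2.6566875, -0.463125)

(-2.6566875, -0.463125)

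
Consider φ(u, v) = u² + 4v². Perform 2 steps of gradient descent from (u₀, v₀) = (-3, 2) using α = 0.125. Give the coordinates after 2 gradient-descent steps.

∇φ = (2u, 8v)
Step 1: at (-3, 2), ∇φ = (-6, 16) → (-3, 2) − 0.125·(-6, 16) = (-2.25, 0)
Step 2: at (-2.25, 0), ∇φ = (-4.5, 0) → (-2.25, 0) − 0.125·(-4.5, 0) = (-1.6875, 0)

(-1.6875, 0)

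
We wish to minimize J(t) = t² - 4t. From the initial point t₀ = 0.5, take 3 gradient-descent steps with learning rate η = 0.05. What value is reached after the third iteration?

0.9065

J′(t) = 2t - 4
t₁ = 0.5 − 0.05·(-3) = 0.65
t₂ = 0.65 − 0.05·(-2.7) = 0.785
t₃ = 0.785 − 0.05·(-2.43) = 0.9065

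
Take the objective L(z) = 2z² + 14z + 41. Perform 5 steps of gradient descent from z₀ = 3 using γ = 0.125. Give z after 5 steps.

L′(z) = 4z + 14
z₁ = 3 − 0.125·26 = -0.25
z₂ = -0.25 − 0.125·13 = -1.875
z₃ = -1.875 − 0.125·6.5 = -2.6875
z₄ = -2.6875 − 0.125·3.25 = -3.09375
z₅ = -3.09375 − 0.125·1.625 = -3.296875

-3.296875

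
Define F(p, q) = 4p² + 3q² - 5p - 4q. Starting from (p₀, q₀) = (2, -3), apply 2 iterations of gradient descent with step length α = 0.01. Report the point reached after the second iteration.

∇F = (8p - 5, 6q - 4)
Step 1: at (2, -3), ∇F = (11, -22) → (2, -3) − 0.01·(11, -22) = (1.89, -2.78)
Step 2: at (1.89, -2.78), ∇F = (10.12, -20.68) → (1.89, -2.78) − 0.01·(10.12, -20.68) = (1.7888, -2.5732)

(1.7888, -2.5732)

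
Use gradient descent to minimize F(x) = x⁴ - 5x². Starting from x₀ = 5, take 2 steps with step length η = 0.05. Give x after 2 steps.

1045.625

F′(x) = 4x³ - 10x
Step 1: F′(5) = 450; x₁ = 5 − 0.05·450 = -17.5
Step 2: F′(-17.5) = -21262.5; x₂ = -17.5 − 0.05·(-21262.5) = 1045.625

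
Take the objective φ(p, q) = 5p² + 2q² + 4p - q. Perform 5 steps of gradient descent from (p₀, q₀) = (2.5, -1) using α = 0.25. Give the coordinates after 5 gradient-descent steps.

∇φ = (10p + 4, 4q - 1)
(p₁, q₁) = (2.5, -1) − 0.25·(29, -5) = (-4.75, 0.25)
(p₂, q₂) = (-4.75, 0.25) − 0.25·(-43.5, 0) = (6.125, 0.25)
(p₃, q₃) = (6.125, 0.25) − 0.25·(65.25, 0) = (-10.1875, 0.25)
(p₄, q₄) = (-10.1875, 0.25) − 0.25·(-97.875, 0) = (14.28125, 0.25)
(p₅, q₅) = (14.28125, 0.25) − 0.25·(146.8125, 0) = (-22.421875, 0.25)

(-22.421875, 0.25)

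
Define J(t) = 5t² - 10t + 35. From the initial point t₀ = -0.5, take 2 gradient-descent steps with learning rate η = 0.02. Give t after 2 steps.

0.04

J′(t) = 10t - 10
t₁ = -0.5 − 0.02·(-15) = -0.2
t₂ = -0.2 − 0.02·(-12) = 0.04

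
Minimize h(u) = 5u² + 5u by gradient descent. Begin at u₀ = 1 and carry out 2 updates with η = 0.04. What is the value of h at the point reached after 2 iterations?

0.208

h′(u) = 10u + 5
u₁ = 1 − 0.04·15 = 0.4
u₂ = 0.4 − 0.04·9 = 0.04
h(0.04) = 0.208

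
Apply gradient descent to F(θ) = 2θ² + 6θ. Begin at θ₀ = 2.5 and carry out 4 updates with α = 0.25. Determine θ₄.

F′(θ) = 4θ + 6
Step 1: F′(2.5) = 16; θ₁ = 2.5 − 0.25·16 = -1.5
Step 2: F′(-1.5) = 0; θ₂ = -1.5 − 0.25·0 = -1.5
Step 3: F′(-1.5) = 0; θ₃ = -1.5 − 0.25·0 = -1.5
Step 4: F′(-1.5) = 0; θ₄ = -1.5 − 0.25·0 = -1.5

-1.5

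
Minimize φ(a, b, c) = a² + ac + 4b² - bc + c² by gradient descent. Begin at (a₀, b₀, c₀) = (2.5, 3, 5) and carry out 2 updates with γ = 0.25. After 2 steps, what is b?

2.40625

∇φ = (2a + c, 8b - c, a - b + 2c)
(a₁, b₁, c₁) = (2.5, 3, 5) − 0.25·(10, 19, 9.5) = (0, -1.75, 2.625)
(a₂, b₂, c₂) = (0, -1.75, 2.625) − 0.25·(2.625, -16.625, 7) = (-0.65625, 2.40625, 0.875)
b = 2.40625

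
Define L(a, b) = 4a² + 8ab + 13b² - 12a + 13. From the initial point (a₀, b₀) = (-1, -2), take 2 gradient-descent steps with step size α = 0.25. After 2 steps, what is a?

-31

∇L = (8a + 8b - 12, 8a + 26b)
Step 1: at (-1, -2), ∇L = (-36, -60) → (-1, -2) − 0.25·(-36, -60) = (8, 13)
Step 2: at (8, 13), ∇L = (156, 402) → (8, 13) − 0.25·(156, 402) = (-31, -87.5)
a = -31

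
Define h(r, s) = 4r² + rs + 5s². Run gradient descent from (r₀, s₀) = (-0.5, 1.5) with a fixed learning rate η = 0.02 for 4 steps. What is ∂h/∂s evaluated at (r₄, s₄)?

∇h = (8r + s, r + 10s)
Step 1: at (-0.5, 1.5), ∇h = (-2.5, 14.5) → (-0.5, 1.5) − 0.02·(-2.5, 14.5) = (-0.45, 1.21)
Step 2: at (-0.45, 1.21), ∇h = (-2.39, 11.65) → (-0.45, 1.21) − 0.02·(-2.39, 11.65) = (-0.4022, 0.977)
Step 3: at (-0.4022, 0.977), ∇h = (-2.2406, 9.3678) → (-0.4022, 0.977) − 0.02·(-2.2406, 9.3678) = (-0.357388, 0.789644)
Step 4: at (-0.357388, 0.789644), ∇h = (-2.06946, 7.539052) → (-0.357388, 0.789644) − 0.02·(-2.06946, 7.539052) = (-0.3159988, 0.63886296)
∂h/∂s at (-0.3159988, 0.63886296) = 6.0726308

6.0726308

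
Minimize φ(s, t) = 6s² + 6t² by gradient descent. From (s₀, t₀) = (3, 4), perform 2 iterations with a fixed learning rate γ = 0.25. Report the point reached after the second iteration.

∇φ = (12s, 12t)
(s₁, t₁) = (3, 4) − 0.25·(36, 48) = (-6, -8)
(s₂, t₂) = (-6, -8) − 0.25·(-72, -96) = (12, 16)

(12, 16)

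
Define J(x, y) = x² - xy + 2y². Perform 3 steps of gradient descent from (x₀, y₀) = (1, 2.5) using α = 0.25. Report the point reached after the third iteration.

∇J = (2x - y, -x + 4y)
(x₁, y₁) = (1, 2.5) − 0.25·(-0.5, 9) = (1.125, 0.25)
(x₂, y₂) = (1.125, 0.25) − 0.25·(2, -0.125) = (0.625, 0.28125)
(x₃, y₃) = (0.625, 0.28125) − 0.25·(0.96875, 0.5) = (0.3828125, 0.15625)

(0.3828125, 0.15625)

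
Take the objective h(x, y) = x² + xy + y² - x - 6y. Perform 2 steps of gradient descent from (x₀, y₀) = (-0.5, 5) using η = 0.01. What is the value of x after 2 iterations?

∇h = (2x + y - 1, x + 2y - 6)
(x₁, y₁) = (-0.5, 5) − 0.01·(3, 3.5) = (-0.53, 4.965)
(x₂, y₂) = (-0.53, 4.965) − 0.01·(2.905, 3.4) = (-0.55905, 4.931)
x = -0.55905

-0.55905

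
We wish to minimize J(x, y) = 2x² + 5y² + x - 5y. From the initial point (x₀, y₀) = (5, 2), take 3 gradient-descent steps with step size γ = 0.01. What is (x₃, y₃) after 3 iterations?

(4.394864, 1.5935)

∇J = (4x + 1, 10y - 5)
(x₁, y₁) = (5, 2) − 0.01·(21, 15) = (4.79, 1.85)
(x₂, y₂) = (4.79, 1.85) − 0.01·(20.16, 13.5) = (4.5884, 1.715)
(x₃, y₃) = (4.5884, 1.715) − 0.01·(19.3536, 12.15) = (4.394864, 1.5935)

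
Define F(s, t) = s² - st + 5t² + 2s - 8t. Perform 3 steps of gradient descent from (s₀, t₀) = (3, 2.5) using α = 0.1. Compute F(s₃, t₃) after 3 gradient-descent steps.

∇F = (2s - t + 2, -s + 10t - 8)
Step 1: at (3, 2.5), ∇F = (5.5, 14) → (3, 2.5) − 0.1·(5.5, 14) = (2.45, 1.1)
Step 2: at (2.45, 1.1), ∇F = (5.8, 0.55) → (2.45, 1.1) − 0.1·(5.8, 0.55) = (1.87, 1.045)
Step 3: at (1.87, 1.045), ∇F = (4.695, 0.58) → (1.87, 1.045) − 0.1·(4.695, 0.58) = (1.4005, 0.987)
F(1.4005, 0.987) = 0.35495175

0.35495175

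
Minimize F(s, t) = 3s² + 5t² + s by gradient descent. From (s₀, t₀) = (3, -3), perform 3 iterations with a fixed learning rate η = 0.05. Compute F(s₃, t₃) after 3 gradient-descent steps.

∇F = (6s + 1, 10t)
(s₁, t₁) = (3, -3) − 0.05·(19, -30) = (2.05, -1.5)
(s₂, t₂) = (2.05, -1.5) − 0.05·(13.3, -15) = (1.385, -0.75)
(s₃, t₃) = (1.385, -0.75) − 0.05·(9.31, -7.5) = (0.9195, -0.375)
F(0.9195, -0.375) = 4.15906575

4.15906575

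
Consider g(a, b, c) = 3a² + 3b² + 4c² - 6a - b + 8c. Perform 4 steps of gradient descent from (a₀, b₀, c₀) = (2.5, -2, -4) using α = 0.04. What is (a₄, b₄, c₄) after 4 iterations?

∇g = (6a - 6, 6b - 1, 8c + 8)
Step 1: at (2.5, -2, -4), ∇g = (9, -13, -24) → (2.5, -2, -4) − 0.04·(9, -13, -24) = (2.14, -1.48, -3.04)
Step 2: at (2.14, -1.48, -3.04), ∇g = (6.84, -9.88, -16.32) → (2.14, -1.48, -3.04) − 0.04·(6.84, -9.88, -16.32) = (1.8664, -1.0848, -2.3872)
Step 3: at (1.8664, -1.0848, -2.3872), ∇g = (5.1984, -7.5088, -11.0976) → (1.8664, -1.0848, -2.3872) − 0.04·(5.1984, -7.5088, -11.0976) = (1.658464, -0.784448, -1.943296)
Step 4: at (1.658464, -0.784448, -1.943296), ∇g = (3.950784, -5.706688, -7.546368) → (1.658464, -0.784448, -1.943296) − 0.04·(3.950784, -5.706688, -7.546368) = (1.50043264, -0.55618048, -1.64144128)

(1.50043264, -0.55618048, -1.64144128)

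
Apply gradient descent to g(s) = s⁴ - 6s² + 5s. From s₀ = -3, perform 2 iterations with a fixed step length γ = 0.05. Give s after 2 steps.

g′(s) = 4s³ - 12s + 5
s₁ = -3 − 0.05·(-67) = 0.35
s₂ = 0.35 − 0.05·0.9715 = 0.301425

0.301425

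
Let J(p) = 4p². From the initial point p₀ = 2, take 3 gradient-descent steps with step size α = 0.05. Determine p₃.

J′(p) = 8p
Step 1: J′(2) = 16; p₁ = 2 − 0.05·16 = 1.2
Step 2: J′(1.2) = 9.6; p₂ = 1.2 − 0.05·9.6 = 0.72
Step 3: J′(0.72) = 5.76; p₃ = 0.72 − 0.05·5.76 = 0.432

0.432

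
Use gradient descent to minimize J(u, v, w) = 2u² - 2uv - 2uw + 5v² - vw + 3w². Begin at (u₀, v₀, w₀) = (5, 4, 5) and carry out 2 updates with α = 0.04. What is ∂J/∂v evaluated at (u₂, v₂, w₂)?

∇J = (4u - 2v - 2w, -2u + 10v - w, -2u - v + 6w)
Step 1: at (5, 4, 5), ∇J = (2, 25, 16) → (5, 4, 5) − 0.04·(2, 25, 16) = (4.92, 3, 4.36)
Step 2: at (4.92, 3, 4.36), ∇J = (4.96, 15.8, 13.32) → (4.92, 3, 4.36) − 0.04·(4.96, 15.8, 13.32) = (4.7216, 2.368, 3.8272)
∂J/∂v at (4.7216, 2.368, 3.8272) = 10.4096

10.4096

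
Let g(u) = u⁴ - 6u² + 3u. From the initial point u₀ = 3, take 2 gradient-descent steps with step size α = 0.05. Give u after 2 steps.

-1.265625

g′(u) = 4u³ - 12u + 3
u₁ = 3 − 0.05·75 = -0.75
u₂ = -0.75 − 0.05·10.3125 = -1.265625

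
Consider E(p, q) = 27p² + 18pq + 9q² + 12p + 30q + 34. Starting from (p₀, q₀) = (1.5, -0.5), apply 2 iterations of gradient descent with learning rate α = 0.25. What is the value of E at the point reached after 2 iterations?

3190249

∇E = (54p + 18q + 12, 18p + 18q + 30)
(p₁, q₁) = (1.5, -0.5) − 0.25·(84, 48) = (-19.5, -12.5)
(p₂, q₂) = (-19.5, -12.5) − 0.25·(-1266, -546) = (297, 124)
E(297, 124) = 3190249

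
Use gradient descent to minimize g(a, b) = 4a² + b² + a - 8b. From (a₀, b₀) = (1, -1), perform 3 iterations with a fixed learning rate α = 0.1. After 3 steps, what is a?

-0.116

∇g = (8a + 1, 2b - 8)
Step 1: at (1, -1), ∇g = (9, -10) → (1, -1) − 0.1·(9, -10) = (0.1, 0)
Step 2: at (0.1, 0), ∇g = (1.8, -8) → (0.1, 0) − 0.1·(1.8, -8) = (-0.08, 0.8)
Step 3: at (-0.08, 0.8), ∇g = (0.36, -6.4) → (-0.08, 0.8) − 0.1·(0.36, -6.4) = (-0.116, 1.44)
a = -0.116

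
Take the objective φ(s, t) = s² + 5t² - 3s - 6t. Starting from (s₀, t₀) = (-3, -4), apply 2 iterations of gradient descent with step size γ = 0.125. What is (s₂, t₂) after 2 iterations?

∇φ = (2s - 3, 10t - 6)
Step 1: at (-3, -4), ∇φ = (-9, -46) → (-3, -4) − 0.125·(-9, -46) = (-1.875, 1.75)
Step 2: at (-1.875, 1.75), ∇φ = (-6.75, 11.5) → (-1.875, 1.75) − 0.125·(-6.75, 11.5) = (-1.03125, 0.3125)

(-1.03125, 0.3125)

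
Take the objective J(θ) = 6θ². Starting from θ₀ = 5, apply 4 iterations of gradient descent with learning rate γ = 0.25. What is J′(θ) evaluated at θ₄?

J′(θ) = 12θ
θ₁ = 5 − 0.25·60 = -10
θ₂ = -10 − 0.25·(-120) = 20
θ₃ = 20 − 0.25·240 = -40
θ₄ = -40 − 0.25·(-480) = 80
J′(θ) at (80) = 960

960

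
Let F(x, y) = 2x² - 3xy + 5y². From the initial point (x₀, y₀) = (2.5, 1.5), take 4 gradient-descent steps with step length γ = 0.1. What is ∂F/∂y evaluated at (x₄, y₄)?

∇F = (4x - 3y, -3x + 10y)
Step 1: at (2.5, 1.5), ∇F = (5.5, 7.5) → (2.5, 1.5) − 0.1·(5.5, 7.5) = (1.95, 0.75)
Step 2: at (1.95, 0.75), ∇F = (5.55, 1.65) → (1.95, 0.75) − 0.1·(5.55, 1.65) = (1.395, 0.585)
Step 3: at (1.395, 0.585), ∇F = (3.825, 1.665) → (1.395, 0.585) − 0.1·(3.825, 1.665) = (1.0125, 0.4185)
Step 4: at (1.0125, 0.4185), ∇F = (2.7945, 1.1475) → (1.0125, 0.4185) − 0.1·(2.7945, 1.1475) = (0.73305, 0.30375)
∂F/∂y at (0.73305, 0.30375) = 0.83835

0.83835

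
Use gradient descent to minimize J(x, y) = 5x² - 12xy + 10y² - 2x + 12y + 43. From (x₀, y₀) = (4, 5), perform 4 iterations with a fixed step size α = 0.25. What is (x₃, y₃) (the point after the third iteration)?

∇J = (10x - 12y - 2, -12x + 20y + 12)
(x₁, y₁) = (4, 5) − 0.25·(-22, 64) = (9.5, -11)
(x₂, y₂) = (9.5, -11) − 0.25·(225, -322) = (-46.75, 69.5)
(x₃, y₃) = (-46.75, 69.5) − 0.25·(-1303.5, 1963) = (279.125, -421.25)

(279.125, -421.25)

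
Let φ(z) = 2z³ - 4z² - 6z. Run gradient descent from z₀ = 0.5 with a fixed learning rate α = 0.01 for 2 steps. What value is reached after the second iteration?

0.6712665

φ′(z) = 6z² - 8z - 6
z₁ = 0.5 − 0.01·(-8.5) = 0.585
z₂ = 0.585 − 0.01·(-8.62665) = 0.6712665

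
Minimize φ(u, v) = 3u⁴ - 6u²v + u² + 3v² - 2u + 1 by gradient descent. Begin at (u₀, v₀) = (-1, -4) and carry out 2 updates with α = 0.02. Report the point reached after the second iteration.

(0.07505152, -2.982592)

∇φ = (12u³ - 12uv + 2u - 2, -6u² + 6v)
Step 1: at (-1, -4), ∇φ = (-64, -30) → (-1, -4) − 0.02·(-64, -30) = (0.28, -3.4)
Step 2: at (0.28, -3.4), ∇φ = (10.247424, -20.8704) → (0.28, -3.4) − 0.02·(10.247424, -20.8704) = (0.07505152, -2.982592)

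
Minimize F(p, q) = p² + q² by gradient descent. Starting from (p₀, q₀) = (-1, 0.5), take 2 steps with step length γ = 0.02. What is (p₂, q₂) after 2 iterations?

(-0.9216, 0.4608)

∇F = (2p, 2q)
(p₁, q₁) = (-1, 0.5) − 0.02·(-2, 1) = (-0.96, 0.48)
(p₂, q₂) = (-0.96, 0.48) − 0.02·(-1.92, 0.96) = (-0.9216, 0.4608)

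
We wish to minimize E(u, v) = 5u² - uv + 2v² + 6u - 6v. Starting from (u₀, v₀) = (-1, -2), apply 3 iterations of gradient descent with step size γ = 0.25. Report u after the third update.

∇E = (10u - v + 6, -u + 4v - 6)
(u₁, v₁) = (-1, -2) − 0.25·(-2, -13) = (-0.5, 1.25)
(u₂, v₂) = (-0.5, 1.25) − 0.25·(-0.25, -0.5) = (-0.4375, 1.375)
(u₃, v₃) = (-0.4375, 1.375) − 0.25·(0.25, -0.0625) = (-0.5, 1.390625)
u = -0.5

-0.5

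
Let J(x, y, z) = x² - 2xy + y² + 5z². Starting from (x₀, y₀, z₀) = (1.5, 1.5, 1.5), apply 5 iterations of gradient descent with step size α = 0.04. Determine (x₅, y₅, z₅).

(1.5, 1.5, 0.11664)

∇J = (2x - 2y, -2x + 2y, 10z)
Step 1: at (1.5, 1.5, 1.5), ∇J = (0, 0, 15) → (1.5, 1.5, 1.5) − 0.04·(0, 0, 15) = (1.5, 1.5, 0.9)
Step 2: at (1.5, 1.5, 0.9), ∇J = (0, 0, 9) → (1.5, 1.5, 0.9) − 0.04·(0, 0, 9) = (1.5, 1.5, 0.54)
Step 3: at (1.5, 1.5, 0.54), ∇J = (0, 0, 5.4) → (1.5, 1.5, 0.54) − 0.04·(0, 0, 5.4) = (1.5, 1.5, 0.324)
Step 4: at (1.5, 1.5, 0.324), ∇J = (0, 0, 3.24) → (1.5, 1.5, 0.324) − 0.04·(0, 0, 3.24) = (1.5, 1.5, 0.1944)
Step 5: at (1.5, 1.5, 0.1944), ∇J = (0, 0, 1.944) → (1.5, 1.5, 0.1944) − 0.04·(0, 0, 1.944) = (1.5, 1.5, 0.11664)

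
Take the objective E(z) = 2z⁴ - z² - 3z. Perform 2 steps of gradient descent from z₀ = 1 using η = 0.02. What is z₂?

E′(z) = 8z³ - 2z - 3
Step 1: E′(1) = 3; z₁ = 1 − 0.02·3 = 0.94
Step 2: E′(0.94) = 1.764672; z₂ = 0.94 − 0.02·1.764672 = 0.90470656

0.90470656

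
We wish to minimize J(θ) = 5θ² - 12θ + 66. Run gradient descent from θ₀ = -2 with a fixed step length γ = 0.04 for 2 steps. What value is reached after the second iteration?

J′(θ) = 10θ - 12
Step 1: J′(-2) = -32; θ₁ = -2 − 0.04·(-32) = -0.72
Step 2: J′(-0.72) = -19.2; θ₂ = -0.72 − 0.04·(-19.2) = 0.048

0.048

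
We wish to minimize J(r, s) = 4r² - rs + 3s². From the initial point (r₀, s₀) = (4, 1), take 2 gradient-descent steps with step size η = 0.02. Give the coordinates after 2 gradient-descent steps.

(2.8584, 0.9124)

∇J = (8r - s, -r + 6s)
Step 1: at (4, 1), ∇J = (31, 2) → (4, 1) − 0.02·(31, 2) = (3.38, 0.96)
Step 2: at (3.38, 0.96), ∇J = (26.08, 2.38) → (3.38, 0.96) − 0.02·(26.08, 2.38) = (2.8584, 0.9124)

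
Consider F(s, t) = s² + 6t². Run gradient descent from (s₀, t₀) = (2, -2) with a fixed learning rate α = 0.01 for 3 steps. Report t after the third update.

-1.362944

∇F = (2s, 12t)
(s₁, t₁) = (2, -2) − 0.01·(4, -24) = (1.96, -1.76)
(s₂, t₂) = (1.96, -1.76) − 0.01·(3.92, -21.12) = (1.9208, -1.5488)
(s₃, t₃) = (1.9208, -1.5488) − 0.01·(3.8416, -18.5856) = (1.882384, -1.362944)
t = -1.362944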